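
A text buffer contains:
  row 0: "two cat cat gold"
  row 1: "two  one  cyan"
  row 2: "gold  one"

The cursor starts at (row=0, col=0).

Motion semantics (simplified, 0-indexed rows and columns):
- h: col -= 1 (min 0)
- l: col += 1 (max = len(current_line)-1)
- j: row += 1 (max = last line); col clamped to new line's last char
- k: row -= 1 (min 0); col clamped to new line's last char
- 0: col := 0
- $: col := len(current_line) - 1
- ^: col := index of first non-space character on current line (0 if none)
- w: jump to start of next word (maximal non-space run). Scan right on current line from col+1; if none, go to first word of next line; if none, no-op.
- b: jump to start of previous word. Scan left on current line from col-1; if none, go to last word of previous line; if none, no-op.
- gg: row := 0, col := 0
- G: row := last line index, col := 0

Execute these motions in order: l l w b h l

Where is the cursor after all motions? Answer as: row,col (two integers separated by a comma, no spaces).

After 1 (l): row=0 col=1 char='w'
After 2 (l): row=0 col=2 char='o'
After 3 (w): row=0 col=4 char='c'
After 4 (b): row=0 col=0 char='t'
After 5 (h): row=0 col=0 char='t'
After 6 (l): row=0 col=1 char='w'

Answer: 0,1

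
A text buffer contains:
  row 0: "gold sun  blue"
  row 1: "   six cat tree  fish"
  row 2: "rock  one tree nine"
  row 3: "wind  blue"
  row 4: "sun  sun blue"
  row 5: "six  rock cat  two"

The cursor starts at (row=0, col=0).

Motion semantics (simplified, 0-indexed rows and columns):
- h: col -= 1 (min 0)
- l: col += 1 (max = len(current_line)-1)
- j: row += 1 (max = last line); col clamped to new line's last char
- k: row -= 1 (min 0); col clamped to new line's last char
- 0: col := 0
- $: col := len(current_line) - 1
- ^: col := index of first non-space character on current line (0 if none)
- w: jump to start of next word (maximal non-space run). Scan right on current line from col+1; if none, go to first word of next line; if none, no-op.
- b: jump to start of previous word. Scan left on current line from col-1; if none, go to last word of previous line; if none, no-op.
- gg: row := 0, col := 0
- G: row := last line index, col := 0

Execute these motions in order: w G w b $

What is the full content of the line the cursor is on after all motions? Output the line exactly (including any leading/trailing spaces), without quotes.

After 1 (w): row=0 col=5 char='s'
After 2 (G): row=5 col=0 char='s'
After 3 (w): row=5 col=5 char='r'
After 4 (b): row=5 col=0 char='s'
After 5 ($): row=5 col=17 char='o'

Answer: six  rock cat  two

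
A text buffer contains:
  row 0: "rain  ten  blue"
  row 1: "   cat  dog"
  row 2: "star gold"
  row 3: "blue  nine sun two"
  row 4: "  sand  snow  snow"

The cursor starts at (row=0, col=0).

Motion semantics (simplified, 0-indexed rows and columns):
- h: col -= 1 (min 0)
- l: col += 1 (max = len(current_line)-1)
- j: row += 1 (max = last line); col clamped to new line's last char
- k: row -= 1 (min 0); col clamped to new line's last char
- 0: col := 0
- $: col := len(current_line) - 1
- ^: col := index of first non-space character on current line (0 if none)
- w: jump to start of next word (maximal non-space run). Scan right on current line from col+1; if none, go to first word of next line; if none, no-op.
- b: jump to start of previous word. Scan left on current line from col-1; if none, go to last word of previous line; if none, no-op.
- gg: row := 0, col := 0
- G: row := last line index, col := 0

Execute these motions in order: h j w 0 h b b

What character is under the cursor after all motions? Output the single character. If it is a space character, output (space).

Answer: t

Derivation:
After 1 (h): row=0 col=0 char='r'
After 2 (j): row=1 col=0 char='_'
After 3 (w): row=1 col=3 char='c'
After 4 (0): row=1 col=0 char='_'
After 5 (h): row=1 col=0 char='_'
After 6 (b): row=0 col=11 char='b'
After 7 (b): row=0 col=6 char='t'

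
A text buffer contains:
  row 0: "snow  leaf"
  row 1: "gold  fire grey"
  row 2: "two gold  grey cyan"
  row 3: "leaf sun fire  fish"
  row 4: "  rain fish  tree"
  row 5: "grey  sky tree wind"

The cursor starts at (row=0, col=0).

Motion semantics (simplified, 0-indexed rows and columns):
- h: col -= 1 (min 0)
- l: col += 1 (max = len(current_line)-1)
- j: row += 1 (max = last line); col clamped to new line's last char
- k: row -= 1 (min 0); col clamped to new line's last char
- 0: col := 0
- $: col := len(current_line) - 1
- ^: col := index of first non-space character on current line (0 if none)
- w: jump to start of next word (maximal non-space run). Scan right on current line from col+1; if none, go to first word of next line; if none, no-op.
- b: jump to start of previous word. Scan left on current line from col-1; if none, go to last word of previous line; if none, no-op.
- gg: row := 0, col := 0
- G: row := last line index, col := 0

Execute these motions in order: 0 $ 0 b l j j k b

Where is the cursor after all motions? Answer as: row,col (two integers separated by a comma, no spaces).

Answer: 1,0

Derivation:
After 1 (0): row=0 col=0 char='s'
After 2 ($): row=0 col=9 char='f'
After 3 (0): row=0 col=0 char='s'
After 4 (b): row=0 col=0 char='s'
After 5 (l): row=0 col=1 char='n'
After 6 (j): row=1 col=1 char='o'
After 7 (j): row=2 col=1 char='w'
After 8 (k): row=1 col=1 char='o'
After 9 (b): row=1 col=0 char='g'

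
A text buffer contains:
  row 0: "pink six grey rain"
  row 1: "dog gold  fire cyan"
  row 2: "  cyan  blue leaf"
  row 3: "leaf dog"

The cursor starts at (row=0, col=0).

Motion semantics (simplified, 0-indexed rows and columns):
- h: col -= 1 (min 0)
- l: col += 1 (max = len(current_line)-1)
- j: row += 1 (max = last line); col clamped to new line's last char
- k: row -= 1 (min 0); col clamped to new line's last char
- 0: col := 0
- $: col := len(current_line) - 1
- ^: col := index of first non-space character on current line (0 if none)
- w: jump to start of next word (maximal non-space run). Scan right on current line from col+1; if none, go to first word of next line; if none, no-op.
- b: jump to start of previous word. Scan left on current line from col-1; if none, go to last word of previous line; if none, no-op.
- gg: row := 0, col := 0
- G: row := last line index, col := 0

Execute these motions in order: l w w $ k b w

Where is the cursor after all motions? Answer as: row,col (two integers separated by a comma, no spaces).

After 1 (l): row=0 col=1 char='i'
After 2 (w): row=0 col=5 char='s'
After 3 (w): row=0 col=9 char='g'
After 4 ($): row=0 col=17 char='n'
After 5 (k): row=0 col=17 char='n'
After 6 (b): row=0 col=14 char='r'
After 7 (w): row=1 col=0 char='d'

Answer: 1,0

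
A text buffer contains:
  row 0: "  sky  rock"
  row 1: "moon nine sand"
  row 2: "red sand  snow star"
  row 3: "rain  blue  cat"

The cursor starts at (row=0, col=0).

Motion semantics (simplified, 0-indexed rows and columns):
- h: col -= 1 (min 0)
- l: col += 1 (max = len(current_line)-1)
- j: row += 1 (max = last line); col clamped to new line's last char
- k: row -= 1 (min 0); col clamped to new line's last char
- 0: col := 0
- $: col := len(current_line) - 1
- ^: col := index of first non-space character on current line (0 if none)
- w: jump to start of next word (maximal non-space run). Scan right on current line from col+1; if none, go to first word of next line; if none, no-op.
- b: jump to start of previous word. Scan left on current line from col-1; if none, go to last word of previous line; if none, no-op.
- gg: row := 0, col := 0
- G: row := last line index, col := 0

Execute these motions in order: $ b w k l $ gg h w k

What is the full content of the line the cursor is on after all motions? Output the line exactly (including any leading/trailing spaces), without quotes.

Answer:   sky  rock

Derivation:
After 1 ($): row=0 col=10 char='k'
After 2 (b): row=0 col=7 char='r'
After 3 (w): row=1 col=0 char='m'
After 4 (k): row=0 col=0 char='_'
After 5 (l): row=0 col=1 char='_'
After 6 ($): row=0 col=10 char='k'
After 7 (gg): row=0 col=0 char='_'
After 8 (h): row=0 col=0 char='_'
After 9 (w): row=0 col=2 char='s'
After 10 (k): row=0 col=2 char='s'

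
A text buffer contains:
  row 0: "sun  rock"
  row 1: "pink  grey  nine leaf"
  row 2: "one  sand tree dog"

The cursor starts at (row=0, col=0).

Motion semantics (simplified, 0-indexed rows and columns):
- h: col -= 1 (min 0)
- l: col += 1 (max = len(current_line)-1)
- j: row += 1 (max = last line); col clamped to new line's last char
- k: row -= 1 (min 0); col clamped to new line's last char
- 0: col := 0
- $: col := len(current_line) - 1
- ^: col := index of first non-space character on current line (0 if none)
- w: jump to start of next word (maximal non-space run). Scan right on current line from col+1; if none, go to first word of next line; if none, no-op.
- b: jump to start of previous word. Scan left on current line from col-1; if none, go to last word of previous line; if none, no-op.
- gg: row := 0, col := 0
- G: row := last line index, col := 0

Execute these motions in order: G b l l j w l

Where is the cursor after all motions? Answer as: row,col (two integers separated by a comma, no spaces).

After 1 (G): row=2 col=0 char='o'
After 2 (b): row=1 col=17 char='l'
After 3 (l): row=1 col=18 char='e'
After 4 (l): row=1 col=19 char='a'
After 5 (j): row=2 col=17 char='g'
After 6 (w): row=2 col=17 char='g'
After 7 (l): row=2 col=17 char='g'

Answer: 2,17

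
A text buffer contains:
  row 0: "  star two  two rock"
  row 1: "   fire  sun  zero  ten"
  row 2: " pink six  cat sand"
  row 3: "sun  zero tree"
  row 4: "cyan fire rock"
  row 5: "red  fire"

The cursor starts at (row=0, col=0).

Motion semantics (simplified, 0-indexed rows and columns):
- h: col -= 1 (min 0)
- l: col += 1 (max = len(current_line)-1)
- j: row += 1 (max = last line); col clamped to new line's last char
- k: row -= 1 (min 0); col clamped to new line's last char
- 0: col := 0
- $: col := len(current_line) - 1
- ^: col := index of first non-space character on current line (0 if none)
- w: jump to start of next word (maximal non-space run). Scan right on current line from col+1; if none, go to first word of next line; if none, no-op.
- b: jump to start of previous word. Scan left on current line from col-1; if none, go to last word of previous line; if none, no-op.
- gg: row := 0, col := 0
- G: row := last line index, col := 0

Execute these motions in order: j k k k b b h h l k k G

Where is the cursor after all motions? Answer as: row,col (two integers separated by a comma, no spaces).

Answer: 5,0

Derivation:
After 1 (j): row=1 col=0 char='_'
After 2 (k): row=0 col=0 char='_'
After 3 (k): row=0 col=0 char='_'
After 4 (k): row=0 col=0 char='_'
After 5 (b): row=0 col=0 char='_'
After 6 (b): row=0 col=0 char='_'
After 7 (h): row=0 col=0 char='_'
After 8 (h): row=0 col=0 char='_'
After 9 (l): row=0 col=1 char='_'
After 10 (k): row=0 col=1 char='_'
After 11 (k): row=0 col=1 char='_'
After 12 (G): row=5 col=0 char='r'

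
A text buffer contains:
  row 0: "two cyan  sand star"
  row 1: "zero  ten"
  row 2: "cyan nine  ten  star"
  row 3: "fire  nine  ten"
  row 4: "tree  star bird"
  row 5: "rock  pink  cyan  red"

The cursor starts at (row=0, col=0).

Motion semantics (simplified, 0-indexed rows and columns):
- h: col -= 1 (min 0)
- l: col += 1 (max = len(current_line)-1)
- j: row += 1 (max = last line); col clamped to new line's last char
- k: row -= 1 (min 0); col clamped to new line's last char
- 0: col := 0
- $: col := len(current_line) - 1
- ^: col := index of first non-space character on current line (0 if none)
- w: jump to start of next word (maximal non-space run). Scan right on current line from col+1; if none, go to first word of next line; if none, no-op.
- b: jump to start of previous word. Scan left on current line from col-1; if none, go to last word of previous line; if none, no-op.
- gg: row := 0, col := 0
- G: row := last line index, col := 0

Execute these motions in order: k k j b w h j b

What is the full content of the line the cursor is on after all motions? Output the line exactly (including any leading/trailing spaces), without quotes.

After 1 (k): row=0 col=0 char='t'
After 2 (k): row=0 col=0 char='t'
After 3 (j): row=1 col=0 char='z'
After 4 (b): row=0 col=15 char='s'
After 5 (w): row=1 col=0 char='z'
After 6 (h): row=1 col=0 char='z'
After 7 (j): row=2 col=0 char='c'
After 8 (b): row=1 col=6 char='t'

Answer: zero  ten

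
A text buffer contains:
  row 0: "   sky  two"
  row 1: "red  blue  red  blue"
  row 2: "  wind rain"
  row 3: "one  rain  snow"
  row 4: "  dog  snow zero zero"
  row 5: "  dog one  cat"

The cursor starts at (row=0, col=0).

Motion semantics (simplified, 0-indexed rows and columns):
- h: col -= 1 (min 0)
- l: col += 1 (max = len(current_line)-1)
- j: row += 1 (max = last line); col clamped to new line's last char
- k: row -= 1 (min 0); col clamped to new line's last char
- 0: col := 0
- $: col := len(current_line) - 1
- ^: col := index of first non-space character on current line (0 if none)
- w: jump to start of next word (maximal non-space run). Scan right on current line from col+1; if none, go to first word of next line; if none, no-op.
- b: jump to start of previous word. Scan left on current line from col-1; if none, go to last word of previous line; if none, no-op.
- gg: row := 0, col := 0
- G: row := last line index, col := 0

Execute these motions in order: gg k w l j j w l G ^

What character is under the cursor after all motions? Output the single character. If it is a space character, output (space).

Answer: d

Derivation:
After 1 (gg): row=0 col=0 char='_'
After 2 (k): row=0 col=0 char='_'
After 3 (w): row=0 col=3 char='s'
After 4 (l): row=0 col=4 char='k'
After 5 (j): row=1 col=4 char='_'
After 6 (j): row=2 col=4 char='n'
After 7 (w): row=2 col=7 char='r'
After 8 (l): row=2 col=8 char='a'
After 9 (G): row=5 col=0 char='_'
After 10 (^): row=5 col=2 char='d'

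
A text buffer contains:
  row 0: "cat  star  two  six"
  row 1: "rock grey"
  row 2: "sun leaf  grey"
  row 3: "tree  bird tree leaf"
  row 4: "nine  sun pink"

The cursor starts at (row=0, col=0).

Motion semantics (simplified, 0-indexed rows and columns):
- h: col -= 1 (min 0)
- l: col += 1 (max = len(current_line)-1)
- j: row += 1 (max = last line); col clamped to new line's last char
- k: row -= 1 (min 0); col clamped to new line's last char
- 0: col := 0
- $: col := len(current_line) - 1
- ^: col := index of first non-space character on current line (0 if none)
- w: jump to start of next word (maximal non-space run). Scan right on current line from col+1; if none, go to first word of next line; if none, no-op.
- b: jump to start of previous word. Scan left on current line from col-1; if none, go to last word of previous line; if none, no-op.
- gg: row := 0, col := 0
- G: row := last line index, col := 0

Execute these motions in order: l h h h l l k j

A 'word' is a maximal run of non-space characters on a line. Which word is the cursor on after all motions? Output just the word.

After 1 (l): row=0 col=1 char='a'
After 2 (h): row=0 col=0 char='c'
After 3 (h): row=0 col=0 char='c'
After 4 (h): row=0 col=0 char='c'
After 5 (l): row=0 col=1 char='a'
After 6 (l): row=0 col=2 char='t'
After 7 (k): row=0 col=2 char='t'
After 8 (j): row=1 col=2 char='c'

Answer: rock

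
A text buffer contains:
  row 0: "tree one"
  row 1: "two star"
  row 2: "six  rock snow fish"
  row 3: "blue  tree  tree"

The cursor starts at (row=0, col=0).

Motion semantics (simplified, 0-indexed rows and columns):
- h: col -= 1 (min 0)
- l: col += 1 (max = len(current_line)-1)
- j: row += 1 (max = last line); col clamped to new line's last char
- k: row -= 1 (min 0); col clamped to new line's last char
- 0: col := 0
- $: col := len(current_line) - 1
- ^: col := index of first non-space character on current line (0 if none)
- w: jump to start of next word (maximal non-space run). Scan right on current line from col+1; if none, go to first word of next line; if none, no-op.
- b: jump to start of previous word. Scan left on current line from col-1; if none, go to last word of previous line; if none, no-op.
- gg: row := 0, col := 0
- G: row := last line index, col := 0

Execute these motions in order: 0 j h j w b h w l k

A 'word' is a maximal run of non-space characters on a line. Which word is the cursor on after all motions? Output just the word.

Answer: star

Derivation:
After 1 (0): row=0 col=0 char='t'
After 2 (j): row=1 col=0 char='t'
After 3 (h): row=1 col=0 char='t'
After 4 (j): row=2 col=0 char='s'
After 5 (w): row=2 col=5 char='r'
After 6 (b): row=2 col=0 char='s'
After 7 (h): row=2 col=0 char='s'
After 8 (w): row=2 col=5 char='r'
After 9 (l): row=2 col=6 char='o'
After 10 (k): row=1 col=6 char='a'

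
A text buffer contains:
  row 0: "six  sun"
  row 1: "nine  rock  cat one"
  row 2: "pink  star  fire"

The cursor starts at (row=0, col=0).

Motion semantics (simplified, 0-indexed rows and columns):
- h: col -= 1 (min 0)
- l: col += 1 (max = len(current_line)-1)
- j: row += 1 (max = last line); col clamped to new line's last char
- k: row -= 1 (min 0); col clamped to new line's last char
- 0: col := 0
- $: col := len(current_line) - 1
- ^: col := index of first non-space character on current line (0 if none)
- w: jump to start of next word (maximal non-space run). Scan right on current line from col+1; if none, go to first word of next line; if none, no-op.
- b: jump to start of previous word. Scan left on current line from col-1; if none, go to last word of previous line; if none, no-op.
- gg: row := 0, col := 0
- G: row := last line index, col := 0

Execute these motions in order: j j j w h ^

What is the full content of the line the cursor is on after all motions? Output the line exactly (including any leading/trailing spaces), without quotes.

Answer: pink  star  fire

Derivation:
After 1 (j): row=1 col=0 char='n'
After 2 (j): row=2 col=0 char='p'
After 3 (j): row=2 col=0 char='p'
After 4 (w): row=2 col=6 char='s'
After 5 (h): row=2 col=5 char='_'
After 6 (^): row=2 col=0 char='p'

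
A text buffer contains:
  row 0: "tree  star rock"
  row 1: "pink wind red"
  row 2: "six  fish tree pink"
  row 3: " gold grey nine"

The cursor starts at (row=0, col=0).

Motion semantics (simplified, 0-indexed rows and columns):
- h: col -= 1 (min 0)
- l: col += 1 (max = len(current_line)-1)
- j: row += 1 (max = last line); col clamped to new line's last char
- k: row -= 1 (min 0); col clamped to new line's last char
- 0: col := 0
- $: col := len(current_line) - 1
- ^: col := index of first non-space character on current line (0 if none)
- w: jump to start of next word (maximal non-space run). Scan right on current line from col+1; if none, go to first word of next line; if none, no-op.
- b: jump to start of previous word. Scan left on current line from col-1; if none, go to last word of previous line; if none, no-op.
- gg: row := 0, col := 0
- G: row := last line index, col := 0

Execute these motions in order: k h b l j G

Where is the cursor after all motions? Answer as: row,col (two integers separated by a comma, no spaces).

After 1 (k): row=0 col=0 char='t'
After 2 (h): row=0 col=0 char='t'
After 3 (b): row=0 col=0 char='t'
After 4 (l): row=0 col=1 char='r'
After 5 (j): row=1 col=1 char='i'
After 6 (G): row=3 col=0 char='_'

Answer: 3,0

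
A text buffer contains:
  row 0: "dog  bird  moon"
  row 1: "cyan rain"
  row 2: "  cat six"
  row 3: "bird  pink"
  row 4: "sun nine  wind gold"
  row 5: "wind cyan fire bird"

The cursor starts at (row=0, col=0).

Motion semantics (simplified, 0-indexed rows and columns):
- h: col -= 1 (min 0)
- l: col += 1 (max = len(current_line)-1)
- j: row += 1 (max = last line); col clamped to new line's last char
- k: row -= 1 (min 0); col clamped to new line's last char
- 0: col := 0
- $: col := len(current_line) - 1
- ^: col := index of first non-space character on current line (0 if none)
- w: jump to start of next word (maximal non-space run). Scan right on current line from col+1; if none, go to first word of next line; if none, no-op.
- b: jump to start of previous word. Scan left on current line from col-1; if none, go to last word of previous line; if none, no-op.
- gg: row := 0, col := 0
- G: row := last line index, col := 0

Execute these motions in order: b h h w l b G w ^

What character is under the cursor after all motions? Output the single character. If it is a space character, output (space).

Answer: w

Derivation:
After 1 (b): row=0 col=0 char='d'
After 2 (h): row=0 col=0 char='d'
After 3 (h): row=0 col=0 char='d'
After 4 (w): row=0 col=5 char='b'
After 5 (l): row=0 col=6 char='i'
After 6 (b): row=0 col=5 char='b'
After 7 (G): row=5 col=0 char='w'
After 8 (w): row=5 col=5 char='c'
After 9 (^): row=5 col=0 char='w'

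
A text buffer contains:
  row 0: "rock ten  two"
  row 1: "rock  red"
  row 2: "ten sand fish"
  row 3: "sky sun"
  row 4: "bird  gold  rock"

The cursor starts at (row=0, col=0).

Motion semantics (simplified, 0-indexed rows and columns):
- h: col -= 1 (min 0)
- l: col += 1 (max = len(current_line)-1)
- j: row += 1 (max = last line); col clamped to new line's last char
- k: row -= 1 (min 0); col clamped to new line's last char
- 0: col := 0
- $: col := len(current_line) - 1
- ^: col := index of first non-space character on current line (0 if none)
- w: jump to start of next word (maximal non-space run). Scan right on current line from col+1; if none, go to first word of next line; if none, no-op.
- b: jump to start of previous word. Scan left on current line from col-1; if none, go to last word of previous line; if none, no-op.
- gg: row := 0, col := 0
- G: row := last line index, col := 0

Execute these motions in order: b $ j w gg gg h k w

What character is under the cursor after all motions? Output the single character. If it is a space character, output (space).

After 1 (b): row=0 col=0 char='r'
After 2 ($): row=0 col=12 char='o'
After 3 (j): row=1 col=8 char='d'
After 4 (w): row=2 col=0 char='t'
After 5 (gg): row=0 col=0 char='r'
After 6 (gg): row=0 col=0 char='r'
After 7 (h): row=0 col=0 char='r'
After 8 (k): row=0 col=0 char='r'
After 9 (w): row=0 col=5 char='t'

Answer: t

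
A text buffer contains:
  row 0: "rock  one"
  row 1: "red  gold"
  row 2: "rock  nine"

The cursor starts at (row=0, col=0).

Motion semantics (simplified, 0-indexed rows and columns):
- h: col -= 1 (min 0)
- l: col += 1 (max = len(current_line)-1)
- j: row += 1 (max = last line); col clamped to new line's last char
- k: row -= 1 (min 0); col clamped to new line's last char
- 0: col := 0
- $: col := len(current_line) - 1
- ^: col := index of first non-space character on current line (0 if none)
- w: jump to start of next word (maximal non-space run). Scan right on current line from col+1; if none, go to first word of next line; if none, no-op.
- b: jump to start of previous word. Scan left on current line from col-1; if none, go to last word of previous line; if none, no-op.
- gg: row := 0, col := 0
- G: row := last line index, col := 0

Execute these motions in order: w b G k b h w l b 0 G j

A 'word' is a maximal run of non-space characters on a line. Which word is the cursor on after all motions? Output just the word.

After 1 (w): row=0 col=6 char='o'
After 2 (b): row=0 col=0 char='r'
After 3 (G): row=2 col=0 char='r'
After 4 (k): row=1 col=0 char='r'
After 5 (b): row=0 col=6 char='o'
After 6 (h): row=0 col=5 char='_'
After 7 (w): row=0 col=6 char='o'
After 8 (l): row=0 col=7 char='n'
After 9 (b): row=0 col=6 char='o'
After 10 (0): row=0 col=0 char='r'
After 11 (G): row=2 col=0 char='r'
After 12 (j): row=2 col=0 char='r'

Answer: rock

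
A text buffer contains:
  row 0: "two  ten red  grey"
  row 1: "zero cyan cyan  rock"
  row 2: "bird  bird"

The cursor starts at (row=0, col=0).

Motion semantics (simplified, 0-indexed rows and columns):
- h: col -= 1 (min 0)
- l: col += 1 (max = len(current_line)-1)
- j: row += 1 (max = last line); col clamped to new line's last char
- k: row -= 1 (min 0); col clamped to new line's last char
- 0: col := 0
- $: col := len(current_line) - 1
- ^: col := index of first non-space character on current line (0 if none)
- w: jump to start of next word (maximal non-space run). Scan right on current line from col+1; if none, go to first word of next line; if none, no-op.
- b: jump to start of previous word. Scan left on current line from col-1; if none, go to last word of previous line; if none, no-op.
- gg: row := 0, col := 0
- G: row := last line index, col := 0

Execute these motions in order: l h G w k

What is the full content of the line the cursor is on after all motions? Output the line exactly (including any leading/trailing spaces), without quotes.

Answer: zero cyan cyan  rock

Derivation:
After 1 (l): row=0 col=1 char='w'
After 2 (h): row=0 col=0 char='t'
After 3 (G): row=2 col=0 char='b'
After 4 (w): row=2 col=6 char='b'
After 5 (k): row=1 col=6 char='y'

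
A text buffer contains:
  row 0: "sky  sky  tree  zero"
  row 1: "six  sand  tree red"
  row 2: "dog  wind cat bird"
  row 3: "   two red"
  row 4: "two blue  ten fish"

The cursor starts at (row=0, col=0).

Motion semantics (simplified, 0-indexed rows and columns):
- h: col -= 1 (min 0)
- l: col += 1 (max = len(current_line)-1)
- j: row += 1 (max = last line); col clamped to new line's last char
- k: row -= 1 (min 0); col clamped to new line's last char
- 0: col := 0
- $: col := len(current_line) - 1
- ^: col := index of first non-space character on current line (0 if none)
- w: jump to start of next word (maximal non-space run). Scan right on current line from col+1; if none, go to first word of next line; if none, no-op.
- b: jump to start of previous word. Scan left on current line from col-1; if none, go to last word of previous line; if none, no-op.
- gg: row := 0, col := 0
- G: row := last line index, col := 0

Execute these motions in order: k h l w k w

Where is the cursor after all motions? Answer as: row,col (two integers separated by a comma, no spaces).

After 1 (k): row=0 col=0 char='s'
After 2 (h): row=0 col=0 char='s'
After 3 (l): row=0 col=1 char='k'
After 4 (w): row=0 col=5 char='s'
After 5 (k): row=0 col=5 char='s'
After 6 (w): row=0 col=10 char='t'

Answer: 0,10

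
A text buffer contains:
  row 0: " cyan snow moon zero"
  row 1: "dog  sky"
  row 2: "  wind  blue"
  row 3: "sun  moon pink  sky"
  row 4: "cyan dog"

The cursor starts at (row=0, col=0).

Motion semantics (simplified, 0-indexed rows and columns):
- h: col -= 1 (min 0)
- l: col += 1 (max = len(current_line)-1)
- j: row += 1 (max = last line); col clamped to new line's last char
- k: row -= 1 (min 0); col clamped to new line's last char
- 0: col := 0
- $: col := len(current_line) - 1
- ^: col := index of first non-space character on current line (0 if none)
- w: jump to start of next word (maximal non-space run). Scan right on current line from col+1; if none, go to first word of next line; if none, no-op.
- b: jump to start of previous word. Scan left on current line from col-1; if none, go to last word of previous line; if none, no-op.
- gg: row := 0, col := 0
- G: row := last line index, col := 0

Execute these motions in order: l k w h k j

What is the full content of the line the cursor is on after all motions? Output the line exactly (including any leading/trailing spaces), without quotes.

Answer: dog  sky

Derivation:
After 1 (l): row=0 col=1 char='c'
After 2 (k): row=0 col=1 char='c'
After 3 (w): row=0 col=6 char='s'
After 4 (h): row=0 col=5 char='_'
After 5 (k): row=0 col=5 char='_'
After 6 (j): row=1 col=5 char='s'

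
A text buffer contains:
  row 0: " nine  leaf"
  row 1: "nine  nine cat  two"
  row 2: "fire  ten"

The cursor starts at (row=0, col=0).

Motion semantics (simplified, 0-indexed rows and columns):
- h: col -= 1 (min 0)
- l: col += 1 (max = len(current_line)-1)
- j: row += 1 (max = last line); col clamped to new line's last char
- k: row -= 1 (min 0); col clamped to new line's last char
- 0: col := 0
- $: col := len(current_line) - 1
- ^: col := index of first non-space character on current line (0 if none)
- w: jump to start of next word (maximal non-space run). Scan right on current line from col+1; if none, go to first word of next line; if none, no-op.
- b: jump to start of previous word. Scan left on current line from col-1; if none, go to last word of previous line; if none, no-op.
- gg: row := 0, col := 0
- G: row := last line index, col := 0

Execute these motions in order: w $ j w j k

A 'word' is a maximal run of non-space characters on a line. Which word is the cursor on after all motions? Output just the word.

Answer: nine

Derivation:
After 1 (w): row=0 col=1 char='n'
After 2 ($): row=0 col=10 char='f'
After 3 (j): row=1 col=10 char='_'
After 4 (w): row=1 col=11 char='c'
After 5 (j): row=2 col=8 char='n'
After 6 (k): row=1 col=8 char='n'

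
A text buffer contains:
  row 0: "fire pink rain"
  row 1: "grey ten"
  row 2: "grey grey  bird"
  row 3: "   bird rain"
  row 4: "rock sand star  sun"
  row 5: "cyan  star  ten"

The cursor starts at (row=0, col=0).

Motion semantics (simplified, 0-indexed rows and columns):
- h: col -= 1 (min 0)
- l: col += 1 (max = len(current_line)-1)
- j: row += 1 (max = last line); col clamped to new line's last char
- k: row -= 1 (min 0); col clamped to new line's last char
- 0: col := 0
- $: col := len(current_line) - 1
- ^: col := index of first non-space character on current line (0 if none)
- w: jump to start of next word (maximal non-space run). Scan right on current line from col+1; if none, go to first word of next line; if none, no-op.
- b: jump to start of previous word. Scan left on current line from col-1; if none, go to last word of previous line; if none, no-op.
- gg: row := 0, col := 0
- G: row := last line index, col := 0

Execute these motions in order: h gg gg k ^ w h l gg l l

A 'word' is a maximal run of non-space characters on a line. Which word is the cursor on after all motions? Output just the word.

Answer: fire

Derivation:
After 1 (h): row=0 col=0 char='f'
After 2 (gg): row=0 col=0 char='f'
After 3 (gg): row=0 col=0 char='f'
After 4 (k): row=0 col=0 char='f'
After 5 (^): row=0 col=0 char='f'
After 6 (w): row=0 col=5 char='p'
After 7 (h): row=0 col=4 char='_'
After 8 (l): row=0 col=5 char='p'
After 9 (gg): row=0 col=0 char='f'
After 10 (l): row=0 col=1 char='i'
After 11 (l): row=0 col=2 char='r'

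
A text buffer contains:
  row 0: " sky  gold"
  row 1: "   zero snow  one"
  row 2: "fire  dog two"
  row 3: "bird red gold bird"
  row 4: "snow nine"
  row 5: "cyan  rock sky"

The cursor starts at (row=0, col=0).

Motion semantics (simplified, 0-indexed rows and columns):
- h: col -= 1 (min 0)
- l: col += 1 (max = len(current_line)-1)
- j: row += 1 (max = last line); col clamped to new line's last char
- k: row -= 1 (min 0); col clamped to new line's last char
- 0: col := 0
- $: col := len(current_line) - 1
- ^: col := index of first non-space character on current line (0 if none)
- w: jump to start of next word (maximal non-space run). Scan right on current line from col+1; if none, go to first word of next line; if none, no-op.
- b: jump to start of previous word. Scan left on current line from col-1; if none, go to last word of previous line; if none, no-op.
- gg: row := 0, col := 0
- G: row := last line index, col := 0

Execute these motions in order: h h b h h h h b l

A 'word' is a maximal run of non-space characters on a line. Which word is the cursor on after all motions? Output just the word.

Answer: sky

Derivation:
After 1 (h): row=0 col=0 char='_'
After 2 (h): row=0 col=0 char='_'
After 3 (b): row=0 col=0 char='_'
After 4 (h): row=0 col=0 char='_'
After 5 (h): row=0 col=0 char='_'
After 6 (h): row=0 col=0 char='_'
After 7 (h): row=0 col=0 char='_'
After 8 (b): row=0 col=0 char='_'
After 9 (l): row=0 col=1 char='s'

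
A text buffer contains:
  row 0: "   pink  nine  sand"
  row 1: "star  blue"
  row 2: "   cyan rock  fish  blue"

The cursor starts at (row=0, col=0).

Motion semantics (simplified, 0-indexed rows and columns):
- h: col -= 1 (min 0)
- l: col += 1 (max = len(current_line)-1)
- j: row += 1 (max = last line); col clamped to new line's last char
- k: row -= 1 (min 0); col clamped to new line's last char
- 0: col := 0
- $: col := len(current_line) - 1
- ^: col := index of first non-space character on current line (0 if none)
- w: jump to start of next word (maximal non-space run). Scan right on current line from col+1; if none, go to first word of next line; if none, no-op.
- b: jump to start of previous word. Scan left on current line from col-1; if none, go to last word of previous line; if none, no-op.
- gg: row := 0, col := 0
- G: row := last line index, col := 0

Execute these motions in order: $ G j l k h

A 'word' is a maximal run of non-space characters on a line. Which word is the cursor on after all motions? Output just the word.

After 1 ($): row=0 col=18 char='d'
After 2 (G): row=2 col=0 char='_'
After 3 (j): row=2 col=0 char='_'
After 4 (l): row=2 col=1 char='_'
After 5 (k): row=1 col=1 char='t'
After 6 (h): row=1 col=0 char='s'

Answer: star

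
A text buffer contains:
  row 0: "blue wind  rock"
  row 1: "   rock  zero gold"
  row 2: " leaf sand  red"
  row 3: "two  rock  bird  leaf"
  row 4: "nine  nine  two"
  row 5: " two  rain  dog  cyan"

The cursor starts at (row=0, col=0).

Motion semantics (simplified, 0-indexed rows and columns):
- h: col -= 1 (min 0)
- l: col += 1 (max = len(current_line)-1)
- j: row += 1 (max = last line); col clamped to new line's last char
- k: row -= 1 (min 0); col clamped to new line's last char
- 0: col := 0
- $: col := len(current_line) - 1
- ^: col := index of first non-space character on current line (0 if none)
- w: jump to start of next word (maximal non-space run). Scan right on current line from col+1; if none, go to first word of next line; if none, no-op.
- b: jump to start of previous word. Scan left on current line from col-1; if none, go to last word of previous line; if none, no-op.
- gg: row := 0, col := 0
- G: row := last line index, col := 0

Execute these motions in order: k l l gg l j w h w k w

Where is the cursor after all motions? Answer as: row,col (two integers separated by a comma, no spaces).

Answer: 0,5

Derivation:
After 1 (k): row=0 col=0 char='b'
After 2 (l): row=0 col=1 char='l'
After 3 (l): row=0 col=2 char='u'
After 4 (gg): row=0 col=0 char='b'
After 5 (l): row=0 col=1 char='l'
After 6 (j): row=1 col=1 char='_'
After 7 (w): row=1 col=3 char='r'
After 8 (h): row=1 col=2 char='_'
After 9 (w): row=1 col=3 char='r'
After 10 (k): row=0 col=3 char='e'
After 11 (w): row=0 col=5 char='w'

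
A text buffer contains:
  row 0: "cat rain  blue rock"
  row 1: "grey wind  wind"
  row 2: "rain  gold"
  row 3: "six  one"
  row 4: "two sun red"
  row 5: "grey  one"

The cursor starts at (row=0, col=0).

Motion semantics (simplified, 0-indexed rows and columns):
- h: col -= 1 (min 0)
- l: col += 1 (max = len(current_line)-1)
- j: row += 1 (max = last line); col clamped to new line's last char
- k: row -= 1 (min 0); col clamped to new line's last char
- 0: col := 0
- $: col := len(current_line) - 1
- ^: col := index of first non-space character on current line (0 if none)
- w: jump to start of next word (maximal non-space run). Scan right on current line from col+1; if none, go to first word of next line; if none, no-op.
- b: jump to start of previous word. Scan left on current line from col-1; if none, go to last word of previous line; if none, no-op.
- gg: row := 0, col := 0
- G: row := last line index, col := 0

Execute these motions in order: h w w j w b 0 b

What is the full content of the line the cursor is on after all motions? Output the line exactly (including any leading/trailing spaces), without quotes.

After 1 (h): row=0 col=0 char='c'
After 2 (w): row=0 col=4 char='r'
After 3 (w): row=0 col=10 char='b'
After 4 (j): row=1 col=10 char='_'
After 5 (w): row=1 col=11 char='w'
After 6 (b): row=1 col=5 char='w'
After 7 (0): row=1 col=0 char='g'
After 8 (b): row=0 col=15 char='r'

Answer: cat rain  blue rock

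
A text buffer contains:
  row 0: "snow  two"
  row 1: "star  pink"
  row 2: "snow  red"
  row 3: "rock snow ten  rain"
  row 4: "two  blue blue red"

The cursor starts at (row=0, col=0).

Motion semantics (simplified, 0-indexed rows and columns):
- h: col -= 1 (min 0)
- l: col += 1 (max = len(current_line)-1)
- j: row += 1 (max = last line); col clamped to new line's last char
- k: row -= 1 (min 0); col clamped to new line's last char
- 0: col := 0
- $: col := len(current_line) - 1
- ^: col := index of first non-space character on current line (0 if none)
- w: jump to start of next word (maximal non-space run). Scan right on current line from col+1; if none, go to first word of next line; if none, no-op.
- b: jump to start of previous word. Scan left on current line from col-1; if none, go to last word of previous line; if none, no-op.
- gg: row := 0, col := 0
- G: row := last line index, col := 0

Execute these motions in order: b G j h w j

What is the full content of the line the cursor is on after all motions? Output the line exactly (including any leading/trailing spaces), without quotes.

After 1 (b): row=0 col=0 char='s'
After 2 (G): row=4 col=0 char='t'
After 3 (j): row=4 col=0 char='t'
After 4 (h): row=4 col=0 char='t'
After 5 (w): row=4 col=5 char='b'
After 6 (j): row=4 col=5 char='b'

Answer: two  blue blue red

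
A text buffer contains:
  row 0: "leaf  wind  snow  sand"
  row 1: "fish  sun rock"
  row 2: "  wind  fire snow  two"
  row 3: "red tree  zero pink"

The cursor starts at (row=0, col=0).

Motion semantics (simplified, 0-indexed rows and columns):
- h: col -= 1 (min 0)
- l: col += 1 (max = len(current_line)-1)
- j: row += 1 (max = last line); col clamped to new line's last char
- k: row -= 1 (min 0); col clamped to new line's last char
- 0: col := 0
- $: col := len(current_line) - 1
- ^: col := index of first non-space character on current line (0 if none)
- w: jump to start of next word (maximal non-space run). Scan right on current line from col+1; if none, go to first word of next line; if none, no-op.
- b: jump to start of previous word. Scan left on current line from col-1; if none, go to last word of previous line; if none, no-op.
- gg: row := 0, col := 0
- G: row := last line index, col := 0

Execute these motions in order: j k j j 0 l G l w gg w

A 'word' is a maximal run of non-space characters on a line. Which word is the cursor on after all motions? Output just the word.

After 1 (j): row=1 col=0 char='f'
After 2 (k): row=0 col=0 char='l'
After 3 (j): row=1 col=0 char='f'
After 4 (j): row=2 col=0 char='_'
After 5 (0): row=2 col=0 char='_'
After 6 (l): row=2 col=1 char='_'
After 7 (G): row=3 col=0 char='r'
After 8 (l): row=3 col=1 char='e'
After 9 (w): row=3 col=4 char='t'
After 10 (gg): row=0 col=0 char='l'
After 11 (w): row=0 col=6 char='w'

Answer: wind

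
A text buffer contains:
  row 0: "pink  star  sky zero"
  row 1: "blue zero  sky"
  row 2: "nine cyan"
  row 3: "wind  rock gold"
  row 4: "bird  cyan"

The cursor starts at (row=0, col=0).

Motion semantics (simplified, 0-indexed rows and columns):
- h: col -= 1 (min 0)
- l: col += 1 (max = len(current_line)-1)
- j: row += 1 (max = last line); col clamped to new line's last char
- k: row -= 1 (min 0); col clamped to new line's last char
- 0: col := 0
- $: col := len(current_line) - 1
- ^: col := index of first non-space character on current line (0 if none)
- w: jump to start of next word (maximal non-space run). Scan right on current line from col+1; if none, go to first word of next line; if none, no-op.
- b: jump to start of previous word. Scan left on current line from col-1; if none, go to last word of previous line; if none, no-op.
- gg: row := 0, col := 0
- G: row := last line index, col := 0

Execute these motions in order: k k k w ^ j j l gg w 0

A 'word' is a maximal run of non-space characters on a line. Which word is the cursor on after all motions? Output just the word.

After 1 (k): row=0 col=0 char='p'
After 2 (k): row=0 col=0 char='p'
After 3 (k): row=0 col=0 char='p'
After 4 (w): row=0 col=6 char='s'
After 5 (^): row=0 col=0 char='p'
After 6 (j): row=1 col=0 char='b'
After 7 (j): row=2 col=0 char='n'
After 8 (l): row=2 col=1 char='i'
After 9 (gg): row=0 col=0 char='p'
After 10 (w): row=0 col=6 char='s'
After 11 (0): row=0 col=0 char='p'

Answer: pink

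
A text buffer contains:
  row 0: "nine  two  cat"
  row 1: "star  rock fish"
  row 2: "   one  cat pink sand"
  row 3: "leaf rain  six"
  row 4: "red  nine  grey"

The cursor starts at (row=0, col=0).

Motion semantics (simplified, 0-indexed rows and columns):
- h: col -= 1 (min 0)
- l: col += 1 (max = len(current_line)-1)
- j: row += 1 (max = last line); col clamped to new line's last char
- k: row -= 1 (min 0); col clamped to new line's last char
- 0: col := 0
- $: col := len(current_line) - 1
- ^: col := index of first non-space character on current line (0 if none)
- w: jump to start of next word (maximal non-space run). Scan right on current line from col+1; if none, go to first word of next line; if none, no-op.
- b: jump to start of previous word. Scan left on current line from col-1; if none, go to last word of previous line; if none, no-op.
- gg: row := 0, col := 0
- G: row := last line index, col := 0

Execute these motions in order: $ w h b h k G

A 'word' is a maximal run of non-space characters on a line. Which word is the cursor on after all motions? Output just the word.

After 1 ($): row=0 col=13 char='t'
After 2 (w): row=1 col=0 char='s'
After 3 (h): row=1 col=0 char='s'
After 4 (b): row=0 col=11 char='c'
After 5 (h): row=0 col=10 char='_'
After 6 (k): row=0 col=10 char='_'
After 7 (G): row=4 col=0 char='r'

Answer: red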